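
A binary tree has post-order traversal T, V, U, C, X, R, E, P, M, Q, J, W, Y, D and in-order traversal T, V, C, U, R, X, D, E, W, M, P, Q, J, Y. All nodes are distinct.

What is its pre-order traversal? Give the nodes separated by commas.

D, R, C, V, T, U, X, Y, W, E, J, Q, M, P

The last element of post-order is the root; it splits in-order into left and right subtrees.
Root D: left subtree has 6 nodes {T, V, C, U, R, X}, right has 7 {E, W, M, P, Q, J, Y}.
  Root R: left subtree has 4 nodes {T, V, C, U}, right has 1 {X}.
    Root C: left subtree has 2 nodes {T, V}, right has 1 {U}.
      Root V: left subtree has 1 node {T}, right has 0 { }.
  Root Y: left subtree has 6 nodes {E, W, M, P, Q, J}, right has 0 { }.
    Root W: left subtree has 1 node {E}, right has 4 {M, P, Q, J}.
      Root J: left subtree has 3 nodes {M, P, Q}, right has 0 { }.
        Root Q: left subtree has 2 nodes {M, P}, right has 0 { }.
          Root M: left subtree has 0 nodes { }, right has 1 {P}.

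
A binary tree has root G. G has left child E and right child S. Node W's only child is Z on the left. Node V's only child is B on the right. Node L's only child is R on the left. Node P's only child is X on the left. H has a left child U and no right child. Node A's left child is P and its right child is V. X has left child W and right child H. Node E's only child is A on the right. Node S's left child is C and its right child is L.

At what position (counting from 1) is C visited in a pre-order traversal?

Pre-order visits the node, then its left subtree, then its right subtree.
Visit G.
At G: go left to E.
  Visit E.
  At E: no left child.
  At E: go right to A.
    Visit A.
    At A: go left to P.
      Visit P.
      At P: go left to X.
        Visit X.
        At X: go left to W.
          Visit W.
          At W: go left to Z.
            Z is a leaf — visit Z.
          At W: no right child.
        At X: go right to H.
          Visit H.
          At H: go left to U.
            U is a leaf — visit U.
          At H: no right child.
      At P: no right child.
    At A: go right to V.
      Visit V.
      At V: no left child.
      At V: go right to B.
        B is a leaf — visit B.
At G: go right to S.
  Visit S.
  At S: go left to C.
    C is a leaf — visit C.
  At S: go right to L.
    Visit L.
    At L: go left to R.
      R is a leaf — visit R.
    At L: no right child.
Full pre-order sequence: G, E, A, P, X, W, Z, H, U, V, B, S, C, L, R.

13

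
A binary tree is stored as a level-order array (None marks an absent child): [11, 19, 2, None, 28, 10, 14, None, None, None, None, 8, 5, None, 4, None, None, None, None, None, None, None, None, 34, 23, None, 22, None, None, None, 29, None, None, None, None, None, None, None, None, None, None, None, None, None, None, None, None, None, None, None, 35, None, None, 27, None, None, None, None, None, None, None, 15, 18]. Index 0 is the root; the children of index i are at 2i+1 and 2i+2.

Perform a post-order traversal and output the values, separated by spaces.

Post-order visits the left subtree, then the right subtree, then the node.
At 11: go left to 19.
  At 19: no left child.
  At 19: go right to 28.
    28 is a leaf — visit 28.
  Visit 19.
At 11: go right to 2.
  At 2: go left to 10.
    At 10: go left to 8.
      At 8: go left to 34.
        34 is a leaf — visit 34.
      At 8: go right to 23.
        At 23: no left child.
        At 23: go right to 35.
          35 is a leaf — visit 35.
        Visit 23.
      Visit 8.
    At 10: go right to 5.
      At 5: no left child.
      At 5: go right to 22.
        At 22: go left to 27.
          27 is a leaf — visit 27.
        At 22: no right child.
        Visit 22.
      Visit 5.
    Visit 10.
  At 2: go right to 14.
    At 14: no left child.
    At 14: go right to 4.
      At 4: no left child.
      At 4: go right to 29.
        At 29: go left to 15.
          15 is a leaf — visit 15.
        At 29: go right to 18.
          18 is a leaf — visit 18.
        Visit 29.
      Visit 4.
    Visit 14.
  Visit 2.
Visit 11.

28 19 34 35 23 8 27 22 5 10 15 18 29 4 14 2 11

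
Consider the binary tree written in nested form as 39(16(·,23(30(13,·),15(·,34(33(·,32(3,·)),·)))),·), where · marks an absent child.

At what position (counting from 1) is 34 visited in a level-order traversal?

Level-order visits nodes level by level from the root, left to right within each level.
Level 0: 39
Level 1: 16
Level 2: 23
Level 3: 30, 15
Level 4: 13, 34
Level 5: 33
Level 6: 32
Level 7: 3
Full level-order sequence: 39, 16, 23, 30, 15, 13, 34, 33, 32, 3.

7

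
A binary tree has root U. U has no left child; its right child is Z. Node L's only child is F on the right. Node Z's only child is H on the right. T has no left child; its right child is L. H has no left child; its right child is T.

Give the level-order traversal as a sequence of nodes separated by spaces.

U Z H T L F

Level-order visits nodes level by level from the root, left to right within each level.
Level 0: U
Level 1: Z
Level 2: H
Level 3: T
Level 4: L
Level 5: F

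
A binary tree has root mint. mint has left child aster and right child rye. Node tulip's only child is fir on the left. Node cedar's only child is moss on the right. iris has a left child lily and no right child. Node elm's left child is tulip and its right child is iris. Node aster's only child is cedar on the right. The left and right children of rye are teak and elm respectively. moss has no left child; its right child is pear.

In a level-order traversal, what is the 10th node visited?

Level-order visits nodes level by level from the root, left to right within each level.
Level 0: mint
Level 1: aster, rye
Level 2: cedar, teak, elm
Level 3: moss, tulip, iris
Level 4: pear, fir, lily
Full level-order sequence: mint, aster, rye, cedar, teak, elm, moss, tulip, iris, pear, fir, lily.

pear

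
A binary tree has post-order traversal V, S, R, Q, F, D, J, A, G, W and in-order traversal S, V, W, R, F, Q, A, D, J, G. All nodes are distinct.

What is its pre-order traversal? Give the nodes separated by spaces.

W S V G A F R Q J D

The last element of post-order is the root; it splits in-order into left and right subtrees.
Root W: left subtree has 2 nodes {S, V}, right has 7 {R, F, Q, A, D, J, G}.
  Root S: left subtree has 0 nodes { }, right has 1 {V}.
  Root G: left subtree has 6 nodes {R, F, Q, A, D, J}, right has 0 { }.
    Root A: left subtree has 3 nodes {R, F, Q}, right has 2 {D, J}.
      Root F: left subtree has 1 node {R}, right has 1 {Q}.
      Root J: left subtree has 1 node {D}, right has 0 { }.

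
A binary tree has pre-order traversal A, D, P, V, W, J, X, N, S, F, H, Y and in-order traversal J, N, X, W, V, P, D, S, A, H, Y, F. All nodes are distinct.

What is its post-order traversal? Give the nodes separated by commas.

N, X, J, W, V, P, S, D, Y, H, F, A

The first element of pre-order is the root; it splits in-order into left and right subtrees.
Root A: left subtree has 8 nodes {J, N, X, W, V, P, D, S}, right has 3 {H, Y, F}.
  Root D: left subtree has 6 nodes {J, N, X, W, V, P}, right has 1 {S}.
    Root P: left subtree has 5 nodes {J, N, X, W, V}, right has 0 { }.
      Root V: left subtree has 4 nodes {J, N, X, W}, right has 0 { }.
        Root W: left subtree has 3 nodes {J, N, X}, right has 0 { }.
          Root J: left subtree has 0 nodes { }, right has 2 {N, X}.
            Root X: left subtree has 1 node {N}, right has 0 { }.
  Root F: left subtree has 2 nodes {H, Y}, right has 0 { }.
    Root H: left subtree has 0 nodes { }, right has 1 {Y}.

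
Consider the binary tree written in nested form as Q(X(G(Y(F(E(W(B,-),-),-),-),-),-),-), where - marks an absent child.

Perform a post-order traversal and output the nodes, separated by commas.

B, W, E, F, Y, G, X, Q

Post-order visits the left subtree, then the right subtree, then the node.
At Q: go left to X.
  At X: go left to G.
    At G: go left to Y.
      At Y: go left to F.
        At F: go left to E.
          At E: go left to W.
            At W: go left to B.
              B is a leaf — visit B.
            At W: no right child.
            Visit W.
          At E: no right child.
          Visit E.
        At F: no right child.
        Visit F.
      At Y: no right child.
      Visit Y.
    At G: no right child.
    Visit G.
  At X: no right child.
  Visit X.
At Q: no right child.
Visit Q.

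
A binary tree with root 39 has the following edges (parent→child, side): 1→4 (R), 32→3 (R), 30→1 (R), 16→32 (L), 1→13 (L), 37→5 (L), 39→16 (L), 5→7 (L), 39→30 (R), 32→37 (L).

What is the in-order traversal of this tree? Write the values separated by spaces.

In-order visits the left subtree, then the node, then the right subtree.
At 39: go left to 16.
  At 16: go left to 32.
    At 32: go left to 37.
      At 37: go left to 5.
        At 5: go left to 7.
          7 is a leaf — visit 7.
        Visit 5.
        At 5: no right child.
      Visit 37.
      At 37: no right child.
    Visit 32.
    At 32: go right to 3.
      3 is a leaf — visit 3.
  Visit 16.
  At 16: no right child.
Visit 39.
At 39: go right to 30.
  At 30: no left child.
  Visit 30.
  At 30: go right to 1.
    At 1: go left to 13.
      13 is a leaf — visit 13.
    Visit 1.
    At 1: go right to 4.
      4 is a leaf — visit 4.

7 5 37 32 3 16 39 30 13 1 4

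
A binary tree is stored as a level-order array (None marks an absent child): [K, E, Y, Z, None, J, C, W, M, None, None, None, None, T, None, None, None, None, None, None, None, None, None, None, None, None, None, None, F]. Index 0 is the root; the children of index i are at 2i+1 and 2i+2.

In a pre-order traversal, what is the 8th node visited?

C

Pre-order visits the node, then its left subtree, then its right subtree.
Visit K.
At K: go left to E.
  Visit E.
  At E: go left to Z.
    Visit Z.
    At Z: go left to W.
      W is a leaf — visit W.
    At Z: go right to M.
      M is a leaf — visit M.
  At E: no right child.
At K: go right to Y.
  Visit Y.
  At Y: go left to J.
    J is a leaf — visit J.
  At Y: go right to C.
    Visit C.
    At C: go left to T.
      Visit T.
      At T: no left child.
      At T: go right to F.
        F is a leaf — visit F.
    At C: no right child.
Full pre-order sequence: K, E, Z, W, M, Y, J, C, T, F.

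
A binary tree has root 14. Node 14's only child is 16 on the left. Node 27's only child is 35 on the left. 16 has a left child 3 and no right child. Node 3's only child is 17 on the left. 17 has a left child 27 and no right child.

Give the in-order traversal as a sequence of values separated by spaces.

In-order visits the left subtree, then the node, then the right subtree.
At 14: go left to 16.
  At 16: go left to 3.
    At 3: go left to 17.
      At 17: go left to 27.
        At 27: go left to 35.
          35 is a leaf — visit 35.
        Visit 27.
        At 27: no right child.
      Visit 17.
      At 17: no right child.
    Visit 3.
    At 3: no right child.
  Visit 16.
  At 16: no right child.
Visit 14.
At 14: no right child.

35 27 17 3 16 14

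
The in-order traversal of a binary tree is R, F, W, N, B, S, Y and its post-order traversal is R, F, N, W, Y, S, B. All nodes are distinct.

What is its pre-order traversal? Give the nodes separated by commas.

The last element of post-order is the root; it splits in-order into left and right subtrees.
Root B: left subtree has 4 nodes {R, F, W, N}, right has 2 {S, Y}.
  Root W: left subtree has 2 nodes {R, F}, right has 1 {N}.
    Root F: left subtree has 1 node {R}, right has 0 { }.
  Root S: left subtree has 0 nodes { }, right has 1 {Y}.

B, W, F, R, N, S, Y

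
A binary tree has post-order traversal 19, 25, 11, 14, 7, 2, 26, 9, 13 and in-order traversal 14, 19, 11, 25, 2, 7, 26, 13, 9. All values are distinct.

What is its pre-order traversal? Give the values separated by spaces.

The last element of post-order is the root; it splits in-order into left and right subtrees.
Root 13: left subtree has 7 nodes {14, 19, 11, 25, 2, 7, 26}, right has 1 {9}.
  Root 26: left subtree has 6 nodes {14, 19, 11, 25, 2, 7}, right has 0 { }.
    Root 2: left subtree has 4 nodes {14, 19, 11, 25}, right has 1 {7}.
      Root 14: left subtree has 0 nodes { }, right has 3 {19, 11, 25}.
        Root 11: left subtree has 1 node {19}, right has 1 {25}.

13 26 2 14 11 19 25 7 9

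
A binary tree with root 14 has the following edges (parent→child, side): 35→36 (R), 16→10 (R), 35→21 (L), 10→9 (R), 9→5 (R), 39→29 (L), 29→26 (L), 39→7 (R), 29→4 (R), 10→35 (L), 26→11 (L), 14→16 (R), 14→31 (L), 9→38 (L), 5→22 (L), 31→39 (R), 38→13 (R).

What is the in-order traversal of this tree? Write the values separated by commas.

31, 11, 26, 29, 4, 39, 7, 14, 16, 21, 35, 36, 10, 38, 13, 9, 22, 5

In-order visits the left subtree, then the node, then the right subtree.
At 14: go left to 31.
  At 31: no left child.
  Visit 31.
  At 31: go right to 39.
    At 39: go left to 29.
      At 29: go left to 26.
        At 26: go left to 11.
          11 is a leaf — visit 11.
        Visit 26.
        At 26: no right child.
      Visit 29.
      At 29: go right to 4.
        4 is a leaf — visit 4.
    Visit 39.
    At 39: go right to 7.
      7 is a leaf — visit 7.
Visit 14.
At 14: go right to 16.
  At 16: no left child.
  Visit 16.
  At 16: go right to 10.
    At 10: go left to 35.
      At 35: go left to 21.
        21 is a leaf — visit 21.
      Visit 35.
      At 35: go right to 36.
        36 is a leaf — visit 36.
    Visit 10.
    At 10: go right to 9.
      At 9: go left to 38.
        At 38: no left child.
        Visit 38.
        At 38: go right to 13.
          13 is a leaf — visit 13.
      Visit 9.
      At 9: go right to 5.
        At 5: go left to 22.
          22 is a leaf — visit 22.
        Visit 5.
        At 5: no right child.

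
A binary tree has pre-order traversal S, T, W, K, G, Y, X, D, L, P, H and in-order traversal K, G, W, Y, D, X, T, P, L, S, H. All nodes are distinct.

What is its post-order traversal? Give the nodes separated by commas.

G, K, D, X, Y, W, P, L, T, H, S

The first element of pre-order is the root; it splits in-order into left and right subtrees.
Root S: left subtree has 9 nodes {K, G, W, Y, D, X, T, P, L}, right has 1 {H}.
  Root T: left subtree has 6 nodes {K, G, W, Y, D, X}, right has 2 {P, L}.
    Root W: left subtree has 2 nodes {K, G}, right has 3 {Y, D, X}.
      Root K: left subtree has 0 nodes { }, right has 1 {G}.
      Root Y: left subtree has 0 nodes { }, right has 2 {D, X}.
        Root X: left subtree has 1 node {D}, right has 0 { }.
    Root L: left subtree has 1 node {P}, right has 0 { }.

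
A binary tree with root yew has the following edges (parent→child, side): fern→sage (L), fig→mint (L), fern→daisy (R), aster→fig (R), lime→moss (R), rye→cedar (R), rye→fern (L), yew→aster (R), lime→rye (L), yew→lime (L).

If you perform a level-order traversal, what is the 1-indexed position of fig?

6

Level-order visits nodes level by level from the root, left to right within each level.
Level 0: yew
Level 1: lime, aster
Level 2: rye, moss, fig
Level 3: fern, cedar, mint
Level 4: sage, daisy
Full level-order sequence: yew, lime, aster, rye, moss, fig, fern, cedar, mint, sage, daisy.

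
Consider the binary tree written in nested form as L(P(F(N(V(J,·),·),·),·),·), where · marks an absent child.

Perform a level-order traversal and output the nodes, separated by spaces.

Level-order visits nodes level by level from the root, left to right within each level.
Level 0: L
Level 1: P
Level 2: F
Level 3: N
Level 4: V
Level 5: J

L P F N V J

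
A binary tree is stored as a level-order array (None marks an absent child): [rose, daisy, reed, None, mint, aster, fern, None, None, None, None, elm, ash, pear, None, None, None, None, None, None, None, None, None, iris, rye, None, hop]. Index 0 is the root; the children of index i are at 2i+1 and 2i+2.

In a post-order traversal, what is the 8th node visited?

aster

Post-order visits the left subtree, then the right subtree, then the node.
At rose: go left to daisy.
  At daisy: no left child.
  At daisy: go right to mint.
    mint is a leaf — visit mint.
  Visit daisy.
At rose: go right to reed.
  At reed: go left to aster.
    At aster: go left to elm.
      At elm: go left to iris.
        iris is a leaf — visit iris.
      At elm: go right to rye.
        rye is a leaf — visit rye.
      Visit elm.
    At aster: go right to ash.
      At ash: no left child.
      At ash: go right to hop.
        hop is a leaf — visit hop.
      Visit ash.
    Visit aster.
  At reed: go right to fern.
    At fern: go left to pear.
      pear is a leaf — visit pear.
    At fern: no right child.
    Visit fern.
  Visit reed.
Visit rose.
Full post-order sequence: mint, daisy, iris, rye, elm, hop, ash, aster, pear, fern, reed, rose.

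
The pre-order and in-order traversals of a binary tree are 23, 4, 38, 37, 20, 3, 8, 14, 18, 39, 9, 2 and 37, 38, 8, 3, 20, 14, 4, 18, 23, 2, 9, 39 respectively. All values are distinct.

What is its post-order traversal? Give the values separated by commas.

37, 8, 3, 14, 20, 38, 18, 4, 2, 9, 39, 23

The first element of pre-order is the root; it splits in-order into left and right subtrees.
Root 23: left subtree has 8 nodes {37, 38, 8, 3, 20, 14, 4, 18}, right has 3 {2, 9, 39}.
  Root 4: left subtree has 6 nodes {37, 38, 8, 3, 20, 14}, right has 1 {18}.
    Root 38: left subtree has 1 node {37}, right has 4 {8, 3, 20, 14}.
      Root 20: left subtree has 2 nodes {8, 3}, right has 1 {14}.
        Root 3: left subtree has 1 node {8}, right has 0 { }.
  Root 39: left subtree has 2 nodes {2, 9}, right has 0 { }.
    Root 9: left subtree has 1 node {2}, right has 0 { }.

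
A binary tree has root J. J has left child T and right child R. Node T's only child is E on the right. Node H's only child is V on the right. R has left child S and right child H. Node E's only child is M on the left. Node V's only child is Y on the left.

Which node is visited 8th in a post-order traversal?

R

Post-order visits the left subtree, then the right subtree, then the node.
At J: go left to T.
  At T: no left child.
  At T: go right to E.
    At E: go left to M.
      M is a leaf — visit M.
    At E: no right child.
    Visit E.
  Visit T.
At J: go right to R.
  At R: go left to S.
    S is a leaf — visit S.
  At R: go right to H.
    At H: no left child.
    At H: go right to V.
      At V: go left to Y.
        Y is a leaf — visit Y.
      At V: no right child.
      Visit V.
    Visit H.
  Visit R.
Visit J.
Full post-order sequence: M, E, T, S, Y, V, H, R, J.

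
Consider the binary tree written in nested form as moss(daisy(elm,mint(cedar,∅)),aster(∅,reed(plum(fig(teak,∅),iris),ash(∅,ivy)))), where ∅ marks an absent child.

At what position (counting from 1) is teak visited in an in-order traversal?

In-order visits the left subtree, then the node, then the right subtree.
At moss: go left to daisy.
  At daisy: go left to elm.
    elm is a leaf — visit elm.
  Visit daisy.
  At daisy: go right to mint.
    At mint: go left to cedar.
      cedar is a leaf — visit cedar.
    Visit mint.
    At mint: no right child.
Visit moss.
At moss: go right to aster.
  At aster: no left child.
  Visit aster.
  At aster: go right to reed.
    At reed: go left to plum.
      At plum: go left to fig.
        At fig: go left to teak.
          teak is a leaf — visit teak.
        Visit fig.
        At fig: no right child.
      Visit plum.
      At plum: go right to iris.
        iris is a leaf — visit iris.
    Visit reed.
    At reed: go right to ash.
      At ash: no left child.
      Visit ash.
      At ash: go right to ivy.
        ivy is a leaf — visit ivy.
Full in-order sequence: elm, daisy, cedar, mint, moss, aster, teak, fig, plum, iris, reed, ash, ivy.

7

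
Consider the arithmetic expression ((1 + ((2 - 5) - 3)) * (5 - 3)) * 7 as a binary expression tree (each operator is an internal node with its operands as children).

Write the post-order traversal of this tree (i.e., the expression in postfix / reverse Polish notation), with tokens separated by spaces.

Post-order on an expression tree gives postfix notation: for each operator, emit left operand, right operand, then the operator.

1 2 5 - 3 - + 5 3 - * 7 *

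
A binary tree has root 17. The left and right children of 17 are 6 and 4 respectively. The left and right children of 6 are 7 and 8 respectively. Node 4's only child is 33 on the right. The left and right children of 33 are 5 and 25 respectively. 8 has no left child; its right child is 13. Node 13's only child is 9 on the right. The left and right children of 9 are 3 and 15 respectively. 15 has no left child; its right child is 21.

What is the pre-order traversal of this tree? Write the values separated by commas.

17, 6, 7, 8, 13, 9, 3, 15, 21, 4, 33, 5, 25

Pre-order visits the node, then its left subtree, then its right subtree.
Visit 17.
At 17: go left to 6.
  Visit 6.
  At 6: go left to 7.
    7 is a leaf — visit 7.
  At 6: go right to 8.
    Visit 8.
    At 8: no left child.
    At 8: go right to 13.
      Visit 13.
      At 13: no left child.
      At 13: go right to 9.
        Visit 9.
        At 9: go left to 3.
          3 is a leaf — visit 3.
        At 9: go right to 15.
          Visit 15.
          At 15: no left child.
          At 15: go right to 21.
            21 is a leaf — visit 21.
At 17: go right to 4.
  Visit 4.
  At 4: no left child.
  At 4: go right to 33.
    Visit 33.
    At 33: go left to 5.
      5 is a leaf — visit 5.
    At 33: go right to 25.
      25 is a leaf — visit 25.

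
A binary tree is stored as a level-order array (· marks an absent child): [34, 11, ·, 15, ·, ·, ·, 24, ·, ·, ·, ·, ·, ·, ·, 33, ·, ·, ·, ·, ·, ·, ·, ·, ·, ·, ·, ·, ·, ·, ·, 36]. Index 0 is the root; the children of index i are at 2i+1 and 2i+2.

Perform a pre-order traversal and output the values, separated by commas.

Pre-order visits the node, then its left subtree, then its right subtree.
Visit 34.
At 34: go left to 11.
  Visit 11.
  At 11: go left to 15.
    Visit 15.
    At 15: go left to 24.
      Visit 24.
      At 24: go left to 33.
        Visit 33.
        At 33: go left to 36.
          36 is a leaf — visit 36.
        At 33: no right child.
      At 24: no right child.
    At 15: no right child.
  At 11: no right child.
At 34: no right child.

34, 11, 15, 24, 33, 36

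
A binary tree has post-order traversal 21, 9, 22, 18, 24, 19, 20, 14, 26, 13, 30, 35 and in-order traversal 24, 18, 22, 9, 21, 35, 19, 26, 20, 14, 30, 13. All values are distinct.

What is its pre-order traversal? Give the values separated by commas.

35, 24, 18, 22, 9, 21, 30, 26, 19, 14, 20, 13

The last element of post-order is the root; it splits in-order into left and right subtrees.
Root 35: left subtree has 5 nodes {24, 18, 22, 9, 21}, right has 6 {19, 26, 20, 14, 30, 13}.
  Root 24: left subtree has 0 nodes { }, right has 4 {18, 22, 9, 21}.
    Root 18: left subtree has 0 nodes { }, right has 3 {22, 9, 21}.
      Root 22: left subtree has 0 nodes { }, right has 2 {9, 21}.
        Root 9: left subtree has 0 nodes { }, right has 1 {21}.
  Root 30: left subtree has 4 nodes {19, 26, 20, 14}, right has 1 {13}.
    Root 26: left subtree has 1 node {19}, right has 2 {20, 14}.
      Root 14: left subtree has 1 node {20}, right has 0 { }.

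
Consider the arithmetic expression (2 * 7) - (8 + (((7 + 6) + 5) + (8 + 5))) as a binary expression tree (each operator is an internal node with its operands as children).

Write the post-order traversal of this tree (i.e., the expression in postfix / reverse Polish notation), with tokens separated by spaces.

Post-order on an expression tree gives postfix notation: for each operator, emit left operand, right operand, then the operator.

2 7 * 8 7 6 + 5 + 8 5 + + + -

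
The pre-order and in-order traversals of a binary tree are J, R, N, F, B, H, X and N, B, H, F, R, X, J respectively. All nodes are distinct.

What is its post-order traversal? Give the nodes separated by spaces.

The first element of pre-order is the root; it splits in-order into left and right subtrees.
Root J: left subtree has 6 nodes {N, B, H, F, R, X}, right has 0 { }.
  Root R: left subtree has 4 nodes {N, B, H, F}, right has 1 {X}.
    Root N: left subtree has 0 nodes { }, right has 3 {B, H, F}.
      Root F: left subtree has 2 nodes {B, H}, right has 0 { }.
        Root B: left subtree has 0 nodes { }, right has 1 {H}.

H B F N X R J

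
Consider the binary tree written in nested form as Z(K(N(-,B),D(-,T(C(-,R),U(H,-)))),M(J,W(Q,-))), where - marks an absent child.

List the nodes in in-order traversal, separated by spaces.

In-order visits the left subtree, then the node, then the right subtree.
At Z: go left to K.
  At K: go left to N.
    At N: no left child.
    Visit N.
    At N: go right to B.
      B is a leaf — visit B.
  Visit K.
  At K: go right to D.
    At D: no left child.
    Visit D.
    At D: go right to T.
      At T: go left to C.
        At C: no left child.
        Visit C.
        At C: go right to R.
          R is a leaf — visit R.
      Visit T.
      At T: go right to U.
        At U: go left to H.
          H is a leaf — visit H.
        Visit U.
        At U: no right child.
Visit Z.
At Z: go right to M.
  At M: go left to J.
    J is a leaf — visit J.
  Visit M.
  At M: go right to W.
    At W: go left to Q.
      Q is a leaf — visit Q.
    Visit W.
    At W: no right child.

N B K D C R T H U Z J M Q W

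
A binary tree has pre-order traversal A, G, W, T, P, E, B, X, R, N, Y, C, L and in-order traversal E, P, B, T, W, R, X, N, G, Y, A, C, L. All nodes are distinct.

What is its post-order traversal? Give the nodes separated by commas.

E, B, P, T, R, N, X, W, Y, G, L, C, A

The first element of pre-order is the root; it splits in-order into left and right subtrees.
Root A: left subtree has 10 nodes {E, P, B, T, W, R, X, N, G, Y}, right has 2 {C, L}.
  Root G: left subtree has 8 nodes {E, P, B, T, W, R, X, N}, right has 1 {Y}.
    Root W: left subtree has 4 nodes {E, P, B, T}, right has 3 {R, X, N}.
      Root T: left subtree has 3 nodes {E, P, B}, right has 0 { }.
        Root P: left subtree has 1 node {E}, right has 1 {B}.
      Root X: left subtree has 1 node {R}, right has 1 {N}.
  Root C: left subtree has 0 nodes { }, right has 1 {L}.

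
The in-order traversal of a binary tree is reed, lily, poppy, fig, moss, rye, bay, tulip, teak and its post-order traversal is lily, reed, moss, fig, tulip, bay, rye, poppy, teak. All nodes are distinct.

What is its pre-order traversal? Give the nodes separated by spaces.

The last element of post-order is the root; it splits in-order into left and right subtrees.
Root teak: left subtree has 8 nodes {reed, lily, poppy, fig, moss, rye, bay, tulip}, right has 0 { }.
  Root poppy: left subtree has 2 nodes {reed, lily}, right has 5 {fig, moss, rye, bay, tulip}.
    Root reed: left subtree has 0 nodes { }, right has 1 {lily}.
    Root rye: left subtree has 2 nodes {fig, moss}, right has 2 {bay, tulip}.
      Root fig: left subtree has 0 nodes { }, right has 1 {moss}.
      Root bay: left subtree has 0 nodes { }, right has 1 {tulip}.

teak poppy reed lily rye fig moss bay tulip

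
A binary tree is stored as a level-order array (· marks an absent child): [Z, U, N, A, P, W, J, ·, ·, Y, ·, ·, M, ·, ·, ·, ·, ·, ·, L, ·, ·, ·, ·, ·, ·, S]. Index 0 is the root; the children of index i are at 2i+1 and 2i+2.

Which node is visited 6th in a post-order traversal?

S

Post-order visits the left subtree, then the right subtree, then the node.
At Z: go left to U.
  At U: go left to A.
    A is a leaf — visit A.
  At U: go right to P.
    At P: go left to Y.
      At Y: go left to L.
        L is a leaf — visit L.
      At Y: no right child.
      Visit Y.
    At P: no right child.
    Visit P.
  Visit U.
At Z: go right to N.
  At N: go left to W.
    At W: no left child.
    At W: go right to M.
      At M: no left child.
      At M: go right to S.
        S is a leaf — visit S.
      Visit M.
    Visit W.
  At N: go right to J.
    J is a leaf — visit J.
  Visit N.
Visit Z.
Full post-order sequence: A, L, Y, P, U, S, M, W, J, N, Z.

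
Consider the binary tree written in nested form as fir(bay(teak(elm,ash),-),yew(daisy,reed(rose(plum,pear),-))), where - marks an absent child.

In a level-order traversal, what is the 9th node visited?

Level-order visits nodes level by level from the root, left to right within each level.
Level 0: fir
Level 1: bay, yew
Level 2: teak, daisy, reed
Level 3: elm, ash, rose
Level 4: plum, pear
Full level-order sequence: fir, bay, yew, teak, daisy, reed, elm, ash, rose, plum, pear.

rose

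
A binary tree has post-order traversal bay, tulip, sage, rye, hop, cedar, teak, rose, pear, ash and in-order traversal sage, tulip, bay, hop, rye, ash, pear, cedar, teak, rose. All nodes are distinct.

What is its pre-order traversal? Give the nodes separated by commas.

The last element of post-order is the root; it splits in-order into left and right subtrees.
Root ash: left subtree has 5 nodes {sage, tulip, bay, hop, rye}, right has 4 {pear, cedar, teak, rose}.
  Root hop: left subtree has 3 nodes {sage, tulip, bay}, right has 1 {rye}.
    Root sage: left subtree has 0 nodes { }, right has 2 {tulip, bay}.
      Root tulip: left subtree has 0 nodes { }, right has 1 {bay}.
  Root pear: left subtree has 0 nodes { }, right has 3 {cedar, teak, rose}.
    Root rose: left subtree has 2 nodes {cedar, teak}, right has 0 { }.
      Root teak: left subtree has 1 node {cedar}, right has 0 { }.

ash, hop, sage, tulip, bay, rye, pear, rose, teak, cedar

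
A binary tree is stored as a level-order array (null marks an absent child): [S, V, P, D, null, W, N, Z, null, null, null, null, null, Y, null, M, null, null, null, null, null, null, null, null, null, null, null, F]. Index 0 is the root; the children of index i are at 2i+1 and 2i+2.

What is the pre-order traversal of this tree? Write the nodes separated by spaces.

S V D Z M P W N Y F

Pre-order visits the node, then its left subtree, then its right subtree.
Visit S.
At S: go left to V.
  Visit V.
  At V: go left to D.
    Visit D.
    At D: go left to Z.
      Visit Z.
      At Z: go left to M.
        M is a leaf — visit M.
      At Z: no right child.
    At D: no right child.
  At V: no right child.
At S: go right to P.
  Visit P.
  At P: go left to W.
    W is a leaf — visit W.
  At P: go right to N.
    Visit N.
    At N: go left to Y.
      Visit Y.
      At Y: go left to F.
        F is a leaf — visit F.
      At Y: no right child.
    At N: no right child.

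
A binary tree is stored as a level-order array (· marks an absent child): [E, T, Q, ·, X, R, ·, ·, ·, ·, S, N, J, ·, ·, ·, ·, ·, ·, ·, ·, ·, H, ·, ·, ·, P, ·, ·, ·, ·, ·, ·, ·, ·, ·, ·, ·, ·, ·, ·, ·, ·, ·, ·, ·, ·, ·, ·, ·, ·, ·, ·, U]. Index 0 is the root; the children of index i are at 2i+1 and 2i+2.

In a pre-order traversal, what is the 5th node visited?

H

Pre-order visits the node, then its left subtree, then its right subtree.
Visit E.
At E: go left to T.
  Visit T.
  At T: no left child.
  At T: go right to X.
    Visit X.
    At X: no left child.
    At X: go right to S.
      Visit S.
      At S: no left child.
      At S: go right to H.
        H is a leaf — visit H.
At E: go right to Q.
  Visit Q.
  At Q: go left to R.
    Visit R.
    At R: go left to N.
      N is a leaf — visit N.
    At R: go right to J.
      Visit J.
      At J: no left child.
      At J: go right to P.
        Visit P.
        At P: go left to U.
          U is a leaf — visit U.
        At P: no right child.
  At Q: no right child.
Full pre-order sequence: E, T, X, S, H, Q, R, N, J, P, U.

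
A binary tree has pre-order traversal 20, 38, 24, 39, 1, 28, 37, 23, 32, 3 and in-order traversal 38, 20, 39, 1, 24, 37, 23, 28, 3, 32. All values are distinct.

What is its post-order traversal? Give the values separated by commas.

The first element of pre-order is the root; it splits in-order into left and right subtrees.
Root 20: left subtree has 1 node {38}, right has 8 {39, 1, 24, 37, 23, 28, 3, 32}.
  Root 24: left subtree has 2 nodes {39, 1}, right has 5 {37, 23, 28, 3, 32}.
    Root 39: left subtree has 0 nodes { }, right has 1 {1}.
    Root 28: left subtree has 2 nodes {37, 23}, right has 2 {3, 32}.
      Root 37: left subtree has 0 nodes { }, right has 1 {23}.
      Root 32: left subtree has 1 node {3}, right has 0 { }.

38, 1, 39, 23, 37, 3, 32, 28, 24, 20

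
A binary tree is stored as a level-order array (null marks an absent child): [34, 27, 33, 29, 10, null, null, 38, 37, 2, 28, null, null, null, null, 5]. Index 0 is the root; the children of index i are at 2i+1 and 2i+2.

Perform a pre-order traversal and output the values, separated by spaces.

Pre-order visits the node, then its left subtree, then its right subtree.
Visit 34.
At 34: go left to 27.
  Visit 27.
  At 27: go left to 29.
    Visit 29.
    At 29: go left to 38.
      Visit 38.
      At 38: go left to 5.
        5 is a leaf — visit 5.
      At 38: no right child.
    At 29: go right to 37.
      37 is a leaf — visit 37.
  At 27: go right to 10.
    Visit 10.
    At 10: go left to 2.
      2 is a leaf — visit 2.
    At 10: go right to 28.
      28 is a leaf — visit 28.
At 34: go right to 33.
  33 is a leaf — visit 33.

34 27 29 38 5 37 10 2 28 33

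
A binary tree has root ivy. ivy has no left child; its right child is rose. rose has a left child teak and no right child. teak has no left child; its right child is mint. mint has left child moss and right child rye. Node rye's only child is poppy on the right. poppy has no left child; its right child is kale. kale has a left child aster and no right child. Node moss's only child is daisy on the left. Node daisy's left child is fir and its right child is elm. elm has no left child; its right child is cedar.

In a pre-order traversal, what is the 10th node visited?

rye

Pre-order visits the node, then its left subtree, then its right subtree.
Visit ivy.
At ivy: no left child.
At ivy: go right to rose.
  Visit rose.
  At rose: go left to teak.
    Visit teak.
    At teak: no left child.
    At teak: go right to mint.
      Visit mint.
      At mint: go left to moss.
        Visit moss.
        At moss: go left to daisy.
          Visit daisy.
          At daisy: go left to fir.
            fir is a leaf — visit fir.
          At daisy: go right to elm.
            Visit elm.
            At elm: no left child.
            At elm: go right to cedar.
              cedar is a leaf — visit cedar.
        At moss: no right child.
      At mint: go right to rye.
        Visit rye.
        At rye: no left child.
        At rye: go right to poppy.
          Visit poppy.
          At poppy: no left child.
          At poppy: go right to kale.
            Visit kale.
            At kale: go left to aster.
              aster is a leaf — visit aster.
            At kale: no right child.
  At rose: no right child.
Full pre-order sequence: ivy, rose, teak, mint, moss, daisy, fir, elm, cedar, rye, poppy, kale, aster.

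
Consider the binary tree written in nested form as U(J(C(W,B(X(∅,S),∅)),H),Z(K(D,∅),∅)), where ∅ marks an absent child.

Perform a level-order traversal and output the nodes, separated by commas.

U, J, Z, C, H, K, W, B, D, X, S

Level-order visits nodes level by level from the root, left to right within each level.
Level 0: U
Level 1: J, Z
Level 2: C, H, K
Level 3: W, B, D
Level 4: X
Level 5: S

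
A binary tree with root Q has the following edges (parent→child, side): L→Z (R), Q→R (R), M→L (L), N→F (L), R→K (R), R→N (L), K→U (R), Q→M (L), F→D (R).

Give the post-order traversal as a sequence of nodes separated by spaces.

Z L M D F N U K R Q

Post-order visits the left subtree, then the right subtree, then the node.
At Q: go left to M.
  At M: go left to L.
    At L: no left child.
    At L: go right to Z.
      Z is a leaf — visit Z.
    Visit L.
  At M: no right child.
  Visit M.
At Q: go right to R.
  At R: go left to N.
    At N: go left to F.
      At F: no left child.
      At F: go right to D.
        D is a leaf — visit D.
      Visit F.
    At N: no right child.
    Visit N.
  At R: go right to K.
    At K: no left child.
    At K: go right to U.
      U is a leaf — visit U.
    Visit K.
  Visit R.
Visit Q.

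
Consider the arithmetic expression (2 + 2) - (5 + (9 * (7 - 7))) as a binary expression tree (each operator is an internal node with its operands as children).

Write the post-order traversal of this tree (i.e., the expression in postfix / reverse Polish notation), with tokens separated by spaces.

2 2 + 5 9 7 7 - * + -

Post-order on an expression tree gives postfix notation: for each operator, emit left operand, right operand, then the operator.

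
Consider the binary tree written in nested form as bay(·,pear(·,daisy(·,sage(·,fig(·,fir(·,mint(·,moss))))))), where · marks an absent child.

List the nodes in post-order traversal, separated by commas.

moss, mint, fir, fig, sage, daisy, pear, bay

Post-order visits the left subtree, then the right subtree, then the node.
At bay: no left child.
At bay: go right to pear.
  At pear: no left child.
  At pear: go right to daisy.
    At daisy: no left child.
    At daisy: go right to sage.
      At sage: no left child.
      At sage: go right to fig.
        At fig: no left child.
        At fig: go right to fir.
          At fir: no left child.
          At fir: go right to mint.
            At mint: no left child.
            At mint: go right to moss.
              moss is a leaf — visit moss.
            Visit mint.
          Visit fir.
        Visit fig.
      Visit sage.
    Visit daisy.
  Visit pear.
Visit bay.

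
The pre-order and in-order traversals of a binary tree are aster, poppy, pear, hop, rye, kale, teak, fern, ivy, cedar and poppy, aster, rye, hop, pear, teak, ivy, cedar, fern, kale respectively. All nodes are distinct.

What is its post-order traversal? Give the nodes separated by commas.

poppy, rye, hop, cedar, ivy, fern, teak, kale, pear, aster

The first element of pre-order is the root; it splits in-order into left and right subtrees.
Root aster: left subtree has 1 node {poppy}, right has 8 {rye, hop, pear, teak, ivy, cedar, fern, kale}.
  Root pear: left subtree has 2 nodes {rye, hop}, right has 5 {teak, ivy, cedar, fern, kale}.
    Root hop: left subtree has 1 node {rye}, right has 0 { }.
    Root kale: left subtree has 4 nodes {teak, ivy, cedar, fern}, right has 0 { }.
      Root teak: left subtree has 0 nodes { }, right has 3 {ivy, cedar, fern}.
        Root fern: left subtree has 2 nodes {ivy, cedar}, right has 0 { }.
          Root ivy: left subtree has 0 nodes { }, right has 1 {cedar}.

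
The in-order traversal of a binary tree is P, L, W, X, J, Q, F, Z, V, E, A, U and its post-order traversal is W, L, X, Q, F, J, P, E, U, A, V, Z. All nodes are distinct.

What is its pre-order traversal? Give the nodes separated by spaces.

Z P J X L W F Q V A E U

The last element of post-order is the root; it splits in-order into left and right subtrees.
Root Z: left subtree has 7 nodes {P, L, W, X, J, Q, F}, right has 4 {V, E, A, U}.
  Root P: left subtree has 0 nodes { }, right has 6 {L, W, X, J, Q, F}.
    Root J: left subtree has 3 nodes {L, W, X}, right has 2 {Q, F}.
      Root X: left subtree has 2 nodes {L, W}, right has 0 { }.
        Root L: left subtree has 0 nodes { }, right has 1 {W}.
      Root F: left subtree has 1 node {Q}, right has 0 { }.
  Root V: left subtree has 0 nodes { }, right has 3 {E, A, U}.
    Root A: left subtree has 1 node {E}, right has 1 {U}.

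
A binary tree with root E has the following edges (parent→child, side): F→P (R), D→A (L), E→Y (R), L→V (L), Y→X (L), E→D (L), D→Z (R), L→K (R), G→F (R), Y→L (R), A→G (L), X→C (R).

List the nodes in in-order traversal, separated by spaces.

G F P A D Z E X C Y V L K

In-order visits the left subtree, then the node, then the right subtree.
At E: go left to D.
  At D: go left to A.
    At A: go left to G.
      At G: no left child.
      Visit G.
      At G: go right to F.
        At F: no left child.
        Visit F.
        At F: go right to P.
          P is a leaf — visit P.
    Visit A.
    At A: no right child.
  Visit D.
  At D: go right to Z.
    Z is a leaf — visit Z.
Visit E.
At E: go right to Y.
  At Y: go left to X.
    At X: no left child.
    Visit X.
    At X: go right to C.
      C is a leaf — visit C.
  Visit Y.
  At Y: go right to L.
    At L: go left to V.
      V is a leaf — visit V.
    Visit L.
    At L: go right to K.
      K is a leaf — visit K.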